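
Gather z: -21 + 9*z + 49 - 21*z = 28 - 12*z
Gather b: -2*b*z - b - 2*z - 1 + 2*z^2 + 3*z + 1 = b*(-2*z - 1) + 2*z^2 + z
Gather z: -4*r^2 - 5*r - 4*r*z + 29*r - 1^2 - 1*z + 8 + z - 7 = -4*r^2 - 4*r*z + 24*r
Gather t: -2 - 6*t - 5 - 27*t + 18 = 11 - 33*t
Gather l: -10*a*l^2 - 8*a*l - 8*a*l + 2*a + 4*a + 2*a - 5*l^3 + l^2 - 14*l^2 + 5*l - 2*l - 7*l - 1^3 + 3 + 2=8*a - 5*l^3 + l^2*(-10*a - 13) + l*(-16*a - 4) + 4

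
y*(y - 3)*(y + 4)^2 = y^4 + 5*y^3 - 8*y^2 - 48*y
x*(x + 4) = x^2 + 4*x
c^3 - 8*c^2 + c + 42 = (c - 7)*(c - 3)*(c + 2)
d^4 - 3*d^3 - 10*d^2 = d^2*(d - 5)*(d + 2)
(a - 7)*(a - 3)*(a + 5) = a^3 - 5*a^2 - 29*a + 105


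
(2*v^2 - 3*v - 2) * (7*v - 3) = 14*v^3 - 27*v^2 - 5*v + 6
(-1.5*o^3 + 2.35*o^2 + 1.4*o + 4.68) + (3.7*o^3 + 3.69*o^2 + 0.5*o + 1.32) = 2.2*o^3 + 6.04*o^2 + 1.9*o + 6.0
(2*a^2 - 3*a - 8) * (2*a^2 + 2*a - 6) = 4*a^4 - 2*a^3 - 34*a^2 + 2*a + 48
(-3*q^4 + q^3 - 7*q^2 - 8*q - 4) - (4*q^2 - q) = -3*q^4 + q^3 - 11*q^2 - 7*q - 4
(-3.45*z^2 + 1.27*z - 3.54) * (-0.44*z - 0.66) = 1.518*z^3 + 1.7182*z^2 + 0.7194*z + 2.3364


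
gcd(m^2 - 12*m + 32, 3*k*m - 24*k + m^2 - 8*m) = m - 8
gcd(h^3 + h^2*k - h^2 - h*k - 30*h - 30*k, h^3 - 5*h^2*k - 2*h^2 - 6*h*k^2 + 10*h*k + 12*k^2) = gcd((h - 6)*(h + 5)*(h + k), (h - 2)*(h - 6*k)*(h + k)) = h + k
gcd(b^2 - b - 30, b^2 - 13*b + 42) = b - 6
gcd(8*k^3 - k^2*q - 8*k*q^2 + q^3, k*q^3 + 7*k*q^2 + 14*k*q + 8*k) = 1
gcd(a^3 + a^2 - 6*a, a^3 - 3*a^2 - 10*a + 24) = a^2 + a - 6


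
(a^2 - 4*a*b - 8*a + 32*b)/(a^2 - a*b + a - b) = (a^2 - 4*a*b - 8*a + 32*b)/(a^2 - a*b + a - b)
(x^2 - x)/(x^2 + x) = (x - 1)/(x + 1)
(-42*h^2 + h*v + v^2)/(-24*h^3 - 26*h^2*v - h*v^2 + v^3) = (7*h + v)/(4*h^2 + 5*h*v + v^2)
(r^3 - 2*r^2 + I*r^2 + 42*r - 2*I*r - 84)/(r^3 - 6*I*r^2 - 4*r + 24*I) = (r + 7*I)/(r + 2)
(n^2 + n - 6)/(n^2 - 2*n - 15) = (n - 2)/(n - 5)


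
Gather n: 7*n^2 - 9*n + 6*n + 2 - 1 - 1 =7*n^2 - 3*n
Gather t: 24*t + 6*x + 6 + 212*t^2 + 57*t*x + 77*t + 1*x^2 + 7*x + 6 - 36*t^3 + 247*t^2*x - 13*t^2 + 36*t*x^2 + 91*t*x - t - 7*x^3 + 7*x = -36*t^3 + t^2*(247*x + 199) + t*(36*x^2 + 148*x + 100) - 7*x^3 + x^2 + 20*x + 12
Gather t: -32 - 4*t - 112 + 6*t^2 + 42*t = 6*t^2 + 38*t - 144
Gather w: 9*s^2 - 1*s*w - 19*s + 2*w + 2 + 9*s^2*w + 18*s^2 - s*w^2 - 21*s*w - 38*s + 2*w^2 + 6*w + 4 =27*s^2 - 57*s + w^2*(2 - s) + w*(9*s^2 - 22*s + 8) + 6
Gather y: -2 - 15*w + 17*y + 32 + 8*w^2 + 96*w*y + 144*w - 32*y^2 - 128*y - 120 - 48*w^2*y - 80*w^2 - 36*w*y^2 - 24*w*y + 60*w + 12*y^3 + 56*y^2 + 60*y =-72*w^2 + 189*w + 12*y^3 + y^2*(24 - 36*w) + y*(-48*w^2 + 72*w - 51) - 90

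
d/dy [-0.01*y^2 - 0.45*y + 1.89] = -0.02*y - 0.45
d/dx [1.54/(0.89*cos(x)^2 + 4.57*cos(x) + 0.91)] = (2.7412*cos(x) + 7.0378)*sin(x)/(0.89*cos(x)^2 + 4.57*cos(x) + 0.91)^2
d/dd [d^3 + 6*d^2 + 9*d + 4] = 3*d^2 + 12*d + 9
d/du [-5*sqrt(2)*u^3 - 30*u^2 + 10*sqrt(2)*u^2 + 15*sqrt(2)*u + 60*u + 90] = -15*sqrt(2)*u^2 - 60*u + 20*sqrt(2)*u + 15*sqrt(2) + 60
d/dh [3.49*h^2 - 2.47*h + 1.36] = 6.98*h - 2.47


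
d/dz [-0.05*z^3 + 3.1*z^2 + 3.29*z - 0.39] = -0.15*z^2 + 6.2*z + 3.29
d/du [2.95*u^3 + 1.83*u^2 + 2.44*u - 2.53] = 8.85*u^2 + 3.66*u + 2.44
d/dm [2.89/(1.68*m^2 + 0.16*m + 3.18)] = (-9.7104*m - 0.4624)/(1.68*m^2 + 0.16*m + 3.18)^2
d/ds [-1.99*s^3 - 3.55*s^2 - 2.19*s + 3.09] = -5.97*s^2 - 7.1*s - 2.19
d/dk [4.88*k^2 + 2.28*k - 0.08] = 9.76*k + 2.28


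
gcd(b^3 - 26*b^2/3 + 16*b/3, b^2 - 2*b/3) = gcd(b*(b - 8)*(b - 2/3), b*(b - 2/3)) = b^2 - 2*b/3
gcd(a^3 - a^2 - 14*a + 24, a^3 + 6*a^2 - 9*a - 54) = a - 3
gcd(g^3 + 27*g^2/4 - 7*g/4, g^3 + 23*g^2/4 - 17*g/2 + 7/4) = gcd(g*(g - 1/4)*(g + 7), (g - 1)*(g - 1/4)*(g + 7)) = g^2 + 27*g/4 - 7/4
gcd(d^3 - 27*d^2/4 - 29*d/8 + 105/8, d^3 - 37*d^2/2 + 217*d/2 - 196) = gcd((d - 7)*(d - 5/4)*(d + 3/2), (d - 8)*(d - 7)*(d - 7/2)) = d - 7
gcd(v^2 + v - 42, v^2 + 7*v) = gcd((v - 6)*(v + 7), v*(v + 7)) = v + 7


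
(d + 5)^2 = d^2 + 10*d + 25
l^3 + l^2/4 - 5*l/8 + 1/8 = (l - 1/2)*(l - 1/4)*(l + 1)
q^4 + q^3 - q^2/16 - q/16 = q*(q - 1/4)*(q + 1/4)*(q + 1)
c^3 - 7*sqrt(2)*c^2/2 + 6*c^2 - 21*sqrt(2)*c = c*(c + 6)*(c - 7*sqrt(2)/2)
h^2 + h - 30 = (h - 5)*(h + 6)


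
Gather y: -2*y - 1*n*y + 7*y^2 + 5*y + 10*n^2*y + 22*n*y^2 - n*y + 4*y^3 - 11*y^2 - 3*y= 4*y^3 + y^2*(22*n - 4) + y*(10*n^2 - 2*n)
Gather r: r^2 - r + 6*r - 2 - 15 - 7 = r^2 + 5*r - 24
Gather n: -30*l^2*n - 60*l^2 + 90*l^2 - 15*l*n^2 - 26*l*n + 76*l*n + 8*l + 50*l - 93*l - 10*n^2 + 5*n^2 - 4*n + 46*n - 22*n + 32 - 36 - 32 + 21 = 30*l^2 - 35*l + n^2*(-15*l - 5) + n*(-30*l^2 + 50*l + 20) - 15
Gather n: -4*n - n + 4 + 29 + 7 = 40 - 5*n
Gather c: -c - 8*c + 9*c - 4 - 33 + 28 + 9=0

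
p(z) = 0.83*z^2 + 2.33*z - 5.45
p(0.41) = -4.36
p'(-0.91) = 0.82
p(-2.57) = -5.96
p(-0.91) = -6.88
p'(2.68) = 6.78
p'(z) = 1.66*z + 2.33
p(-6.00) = 10.45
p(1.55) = 0.16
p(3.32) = 11.43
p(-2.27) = -6.46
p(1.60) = 0.40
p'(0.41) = 3.01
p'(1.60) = 4.99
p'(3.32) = 7.84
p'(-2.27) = -1.44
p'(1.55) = 4.90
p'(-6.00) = -7.63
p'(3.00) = 7.31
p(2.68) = 6.76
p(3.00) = 9.01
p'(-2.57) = -1.94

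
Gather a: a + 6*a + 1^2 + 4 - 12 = 7*a - 7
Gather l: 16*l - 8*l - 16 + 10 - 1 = 8*l - 7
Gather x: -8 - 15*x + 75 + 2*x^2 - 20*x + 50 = 2*x^2 - 35*x + 117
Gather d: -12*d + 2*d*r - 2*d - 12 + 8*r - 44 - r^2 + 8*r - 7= d*(2*r - 14) - r^2 + 16*r - 63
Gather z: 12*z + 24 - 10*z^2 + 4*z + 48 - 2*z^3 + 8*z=-2*z^3 - 10*z^2 + 24*z + 72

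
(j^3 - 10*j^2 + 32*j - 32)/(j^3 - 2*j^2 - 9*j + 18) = (j^2 - 8*j + 16)/(j^2 - 9)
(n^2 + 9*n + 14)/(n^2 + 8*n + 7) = (n + 2)/(n + 1)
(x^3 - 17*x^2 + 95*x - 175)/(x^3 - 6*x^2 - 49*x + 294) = (x^2 - 10*x + 25)/(x^2 + x - 42)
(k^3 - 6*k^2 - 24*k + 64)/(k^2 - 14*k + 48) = (k^2 + 2*k - 8)/(k - 6)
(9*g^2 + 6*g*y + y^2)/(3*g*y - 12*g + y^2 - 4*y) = (3*g + y)/(y - 4)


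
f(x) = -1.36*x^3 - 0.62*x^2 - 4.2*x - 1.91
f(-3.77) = 77.98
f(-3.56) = 66.54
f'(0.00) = -4.20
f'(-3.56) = -51.49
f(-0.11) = -1.45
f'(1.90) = -21.28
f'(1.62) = -16.92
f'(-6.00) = -143.64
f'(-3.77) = -57.51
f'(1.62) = -16.92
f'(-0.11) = -4.11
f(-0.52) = 0.30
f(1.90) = -21.46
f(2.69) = -44.17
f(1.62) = -16.12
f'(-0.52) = -4.66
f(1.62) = -16.12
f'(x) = -4.08*x^2 - 1.24*x - 4.2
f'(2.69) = -37.06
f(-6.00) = 294.73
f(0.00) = -1.91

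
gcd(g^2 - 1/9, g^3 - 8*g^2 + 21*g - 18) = 1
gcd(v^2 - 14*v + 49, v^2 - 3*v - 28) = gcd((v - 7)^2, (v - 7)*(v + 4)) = v - 7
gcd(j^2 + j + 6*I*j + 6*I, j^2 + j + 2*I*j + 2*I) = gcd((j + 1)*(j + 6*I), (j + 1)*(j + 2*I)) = j + 1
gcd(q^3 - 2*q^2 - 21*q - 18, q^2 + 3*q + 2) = q + 1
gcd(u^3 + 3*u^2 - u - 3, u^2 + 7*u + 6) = u + 1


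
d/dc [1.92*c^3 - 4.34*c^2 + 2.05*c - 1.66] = 5.76*c^2 - 8.68*c + 2.05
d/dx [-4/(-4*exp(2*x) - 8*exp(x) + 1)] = -32*(exp(x) + 1)*exp(x)/(4*exp(2*x) + 8*exp(x) - 1)^2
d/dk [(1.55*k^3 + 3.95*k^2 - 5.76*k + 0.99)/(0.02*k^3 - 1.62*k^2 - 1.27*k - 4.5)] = (1.38777878078145e-17*k^5 - 2.59*k^4 - 3.7066*k^3 - 35.3321*k^2 - 32.3424*k + 27.1773)/(0.0004*k^6 - 0.0648*k^5 + 2.5736*k^4 + 3.9348*k^3 + 16.1929*k^2 + 11.43*k + 20.25)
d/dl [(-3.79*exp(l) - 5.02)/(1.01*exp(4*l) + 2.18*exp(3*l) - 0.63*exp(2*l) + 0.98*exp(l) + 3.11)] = (11.4837*exp(4*l) + 36.8052*exp(3*l) + 30.4431*exp(2*l) - 6.3252*exp(l) - 6.8673)*exp(l)/(1.0201*exp(8*l) + 4.4036*exp(7*l) + 3.4798*exp(6*l) - 0.7672*exp(5*l) + 10.9519*exp(4*l) + 12.3248*exp(3*l) - 2.9582*exp(2*l) + 6.0956*exp(l) + 9.6721)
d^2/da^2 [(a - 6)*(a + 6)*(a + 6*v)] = 6*a + 12*v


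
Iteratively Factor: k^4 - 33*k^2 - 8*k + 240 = (k + 4)*(k^3 - 4*k^2 - 17*k + 60) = (k + 4)^2*(k^2 - 8*k + 15) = (k - 3)*(k + 4)^2*(k - 5)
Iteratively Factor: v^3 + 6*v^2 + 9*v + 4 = (v + 1)*(v^2 + 5*v + 4) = (v + 1)*(v + 4)*(v + 1)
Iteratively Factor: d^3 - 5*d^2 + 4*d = (d - 4)*(d^2 - d) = (d - 4)*(d - 1)*(d)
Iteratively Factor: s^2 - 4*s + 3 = (s - 1)*(s - 3)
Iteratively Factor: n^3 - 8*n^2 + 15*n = (n - 3)*(n^2 - 5*n) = (n - 5)*(n - 3)*(n)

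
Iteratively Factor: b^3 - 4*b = (b - 2)*(b^2 + 2*b) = b*(b - 2)*(b + 2)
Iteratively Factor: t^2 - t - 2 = (t - 2)*(t + 1)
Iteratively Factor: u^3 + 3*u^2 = (u + 3)*(u^2) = u*(u + 3)*(u)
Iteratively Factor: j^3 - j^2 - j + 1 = (j - 1)*(j^2 - 1) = (j - 1)*(j + 1)*(j - 1)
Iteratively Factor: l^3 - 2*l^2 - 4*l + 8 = (l + 2)*(l^2 - 4*l + 4) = (l - 2)*(l + 2)*(l - 2)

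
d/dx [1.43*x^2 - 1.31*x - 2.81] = 2.86*x - 1.31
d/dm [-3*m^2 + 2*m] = 2 - 6*m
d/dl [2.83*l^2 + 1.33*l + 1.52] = 5.66*l + 1.33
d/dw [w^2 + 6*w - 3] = 2*w + 6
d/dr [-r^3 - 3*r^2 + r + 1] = -3*r^2 - 6*r + 1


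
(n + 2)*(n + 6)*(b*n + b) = b*n^3 + 9*b*n^2 + 20*b*n + 12*b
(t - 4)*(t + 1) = t^2 - 3*t - 4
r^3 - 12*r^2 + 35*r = r*(r - 7)*(r - 5)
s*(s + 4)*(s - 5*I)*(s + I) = s^4 + 4*s^3 - 4*I*s^3 + 5*s^2 - 16*I*s^2 + 20*s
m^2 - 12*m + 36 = (m - 6)^2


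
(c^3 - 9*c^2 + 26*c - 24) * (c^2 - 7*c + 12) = c^5 - 16*c^4 + 101*c^3 - 314*c^2 + 480*c - 288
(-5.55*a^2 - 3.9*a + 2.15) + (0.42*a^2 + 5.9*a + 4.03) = -5.13*a^2 + 2.0*a + 6.18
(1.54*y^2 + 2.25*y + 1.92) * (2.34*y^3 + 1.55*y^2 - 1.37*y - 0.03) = 3.6036*y^5 + 7.652*y^4 + 5.8705*y^3 - 0.1527*y^2 - 2.6979*y - 0.0576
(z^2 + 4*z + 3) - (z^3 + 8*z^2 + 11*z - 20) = -z^3 - 7*z^2 - 7*z + 23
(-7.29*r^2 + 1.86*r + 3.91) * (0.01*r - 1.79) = -0.0729*r^3 + 13.0677*r^2 - 3.2903*r - 6.9989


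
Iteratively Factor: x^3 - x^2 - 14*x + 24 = (x - 3)*(x^2 + 2*x - 8) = (x - 3)*(x + 4)*(x - 2)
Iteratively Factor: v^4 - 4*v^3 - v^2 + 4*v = (v)*(v^3 - 4*v^2 - v + 4) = v*(v + 1)*(v^2 - 5*v + 4) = v*(v - 4)*(v + 1)*(v - 1)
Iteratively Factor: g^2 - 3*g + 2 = (g - 1)*(g - 2)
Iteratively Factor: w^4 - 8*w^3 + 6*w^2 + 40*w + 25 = (w + 1)*(w^3 - 9*w^2 + 15*w + 25) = (w - 5)*(w + 1)*(w^2 - 4*w - 5) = (w - 5)*(w + 1)^2*(w - 5)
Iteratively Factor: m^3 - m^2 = (m)*(m^2 - m) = m^2*(m - 1)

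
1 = 1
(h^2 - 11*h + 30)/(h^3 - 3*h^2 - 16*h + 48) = (h^2 - 11*h + 30)/(h^3 - 3*h^2 - 16*h + 48)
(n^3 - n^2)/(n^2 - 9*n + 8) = n^2/(n - 8)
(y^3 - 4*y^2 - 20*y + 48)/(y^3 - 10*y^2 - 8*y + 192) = (y - 2)/(y - 8)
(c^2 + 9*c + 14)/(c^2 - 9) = (c^2 + 9*c + 14)/(c^2 - 9)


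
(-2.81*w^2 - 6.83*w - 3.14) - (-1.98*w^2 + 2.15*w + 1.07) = -0.83*w^2 - 8.98*w - 4.21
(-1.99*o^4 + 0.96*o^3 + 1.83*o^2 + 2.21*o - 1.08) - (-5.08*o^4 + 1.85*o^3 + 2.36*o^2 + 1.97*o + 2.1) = 3.09*o^4 - 0.89*o^3 - 0.53*o^2 + 0.24*o - 3.18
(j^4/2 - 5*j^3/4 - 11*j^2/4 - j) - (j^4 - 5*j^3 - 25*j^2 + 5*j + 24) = -j^4/2 + 15*j^3/4 + 89*j^2/4 - 6*j - 24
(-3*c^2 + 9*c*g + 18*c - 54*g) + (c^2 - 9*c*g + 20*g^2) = -2*c^2 + 18*c + 20*g^2 - 54*g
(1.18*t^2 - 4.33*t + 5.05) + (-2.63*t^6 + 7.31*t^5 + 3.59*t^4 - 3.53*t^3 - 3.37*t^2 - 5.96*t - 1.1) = -2.63*t^6 + 7.31*t^5 + 3.59*t^4 - 3.53*t^3 - 2.19*t^2 - 10.29*t + 3.95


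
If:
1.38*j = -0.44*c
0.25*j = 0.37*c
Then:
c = 0.00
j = 0.00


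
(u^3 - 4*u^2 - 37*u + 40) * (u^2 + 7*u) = u^5 + 3*u^4 - 65*u^3 - 219*u^2 + 280*u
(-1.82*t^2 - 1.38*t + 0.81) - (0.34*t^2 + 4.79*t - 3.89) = -2.16*t^2 - 6.17*t + 4.7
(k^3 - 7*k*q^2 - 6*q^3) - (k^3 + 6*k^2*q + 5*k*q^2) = -6*k^2*q - 12*k*q^2 - 6*q^3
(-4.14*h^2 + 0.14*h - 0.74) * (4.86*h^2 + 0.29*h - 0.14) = -20.1204*h^4 - 0.5202*h^3 - 2.9762*h^2 - 0.2342*h + 0.1036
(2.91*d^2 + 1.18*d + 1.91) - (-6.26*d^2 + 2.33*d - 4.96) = 9.17*d^2 - 1.15*d + 6.87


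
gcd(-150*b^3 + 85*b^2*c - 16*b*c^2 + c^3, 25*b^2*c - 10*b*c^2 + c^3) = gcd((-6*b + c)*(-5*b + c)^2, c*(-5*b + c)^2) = 25*b^2 - 10*b*c + c^2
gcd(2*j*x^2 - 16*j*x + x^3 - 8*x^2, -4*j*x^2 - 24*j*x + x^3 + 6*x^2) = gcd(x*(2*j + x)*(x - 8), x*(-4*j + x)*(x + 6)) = x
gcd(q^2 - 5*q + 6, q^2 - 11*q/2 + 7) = q - 2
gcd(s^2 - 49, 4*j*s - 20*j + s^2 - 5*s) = 1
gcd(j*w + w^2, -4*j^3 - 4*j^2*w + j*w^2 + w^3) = j + w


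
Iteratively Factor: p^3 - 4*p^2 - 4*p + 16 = (p + 2)*(p^2 - 6*p + 8) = (p - 2)*(p + 2)*(p - 4)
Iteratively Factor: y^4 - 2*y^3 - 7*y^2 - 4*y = (y - 4)*(y^3 + 2*y^2 + y) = (y - 4)*(y + 1)*(y^2 + y) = y*(y - 4)*(y + 1)*(y + 1)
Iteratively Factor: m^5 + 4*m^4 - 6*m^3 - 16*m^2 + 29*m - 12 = (m - 1)*(m^4 + 5*m^3 - m^2 - 17*m + 12) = (m - 1)*(m + 3)*(m^3 + 2*m^2 - 7*m + 4) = (m - 1)*(m + 3)*(m + 4)*(m^2 - 2*m + 1) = (m - 1)^2*(m + 3)*(m + 4)*(m - 1)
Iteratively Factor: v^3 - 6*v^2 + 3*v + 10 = (v - 5)*(v^2 - v - 2) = (v - 5)*(v + 1)*(v - 2)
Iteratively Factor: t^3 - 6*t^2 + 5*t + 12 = (t - 3)*(t^2 - 3*t - 4) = (t - 3)*(t + 1)*(t - 4)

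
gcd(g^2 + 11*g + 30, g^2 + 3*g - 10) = g + 5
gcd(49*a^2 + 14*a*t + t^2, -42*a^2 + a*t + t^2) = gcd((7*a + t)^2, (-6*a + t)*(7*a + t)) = 7*a + t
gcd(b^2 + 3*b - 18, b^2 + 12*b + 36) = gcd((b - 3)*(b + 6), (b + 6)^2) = b + 6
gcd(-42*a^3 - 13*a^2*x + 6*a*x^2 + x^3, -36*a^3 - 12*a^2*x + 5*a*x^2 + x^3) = -6*a^2 - a*x + x^2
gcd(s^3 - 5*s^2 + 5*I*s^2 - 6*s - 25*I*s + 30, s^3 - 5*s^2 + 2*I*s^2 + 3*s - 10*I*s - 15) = s^2 + s*(-5 + 3*I) - 15*I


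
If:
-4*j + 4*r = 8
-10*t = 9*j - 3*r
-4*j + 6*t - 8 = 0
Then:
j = -11/19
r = 27/19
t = 18/19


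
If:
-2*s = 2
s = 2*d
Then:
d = -1/2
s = -1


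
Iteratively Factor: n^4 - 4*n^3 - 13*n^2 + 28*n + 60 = (n + 2)*(n^3 - 6*n^2 - n + 30) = (n - 3)*(n + 2)*(n^2 - 3*n - 10) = (n - 3)*(n + 2)^2*(n - 5)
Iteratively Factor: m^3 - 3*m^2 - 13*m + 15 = (m + 3)*(m^2 - 6*m + 5) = (m - 1)*(m + 3)*(m - 5)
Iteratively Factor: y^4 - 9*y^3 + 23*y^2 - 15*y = (y - 5)*(y^3 - 4*y^2 + 3*y) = (y - 5)*(y - 3)*(y^2 - y) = (y - 5)*(y - 3)*(y - 1)*(y)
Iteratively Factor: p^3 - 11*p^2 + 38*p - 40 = (p - 2)*(p^2 - 9*p + 20) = (p - 5)*(p - 2)*(p - 4)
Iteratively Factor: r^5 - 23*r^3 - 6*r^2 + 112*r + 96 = (r - 4)*(r^4 + 4*r^3 - 7*r^2 - 34*r - 24) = (r - 4)*(r - 3)*(r^3 + 7*r^2 + 14*r + 8) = (r - 4)*(r - 3)*(r + 4)*(r^2 + 3*r + 2) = (r - 4)*(r - 3)*(r + 2)*(r + 4)*(r + 1)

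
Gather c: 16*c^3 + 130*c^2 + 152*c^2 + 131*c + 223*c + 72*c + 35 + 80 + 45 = 16*c^3 + 282*c^2 + 426*c + 160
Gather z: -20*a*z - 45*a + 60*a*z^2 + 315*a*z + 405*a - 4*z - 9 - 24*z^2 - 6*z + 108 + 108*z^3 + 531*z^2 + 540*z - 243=360*a + 108*z^3 + z^2*(60*a + 507) + z*(295*a + 530) - 144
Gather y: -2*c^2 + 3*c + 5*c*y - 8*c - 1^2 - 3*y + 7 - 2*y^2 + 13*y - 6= -2*c^2 - 5*c - 2*y^2 + y*(5*c + 10)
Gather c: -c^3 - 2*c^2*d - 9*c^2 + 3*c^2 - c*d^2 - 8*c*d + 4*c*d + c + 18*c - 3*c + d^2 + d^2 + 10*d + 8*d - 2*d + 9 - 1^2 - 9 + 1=-c^3 + c^2*(-2*d - 6) + c*(-d^2 - 4*d + 16) + 2*d^2 + 16*d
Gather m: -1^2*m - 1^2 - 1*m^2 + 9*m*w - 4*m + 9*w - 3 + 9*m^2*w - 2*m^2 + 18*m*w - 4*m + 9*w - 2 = m^2*(9*w - 3) + m*(27*w - 9) + 18*w - 6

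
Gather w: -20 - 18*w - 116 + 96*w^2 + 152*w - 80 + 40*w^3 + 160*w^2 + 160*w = 40*w^3 + 256*w^2 + 294*w - 216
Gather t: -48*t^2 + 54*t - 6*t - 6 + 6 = -48*t^2 + 48*t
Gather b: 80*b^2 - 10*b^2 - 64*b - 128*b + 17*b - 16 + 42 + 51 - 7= 70*b^2 - 175*b + 70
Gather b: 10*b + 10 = 10*b + 10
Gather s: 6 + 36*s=36*s + 6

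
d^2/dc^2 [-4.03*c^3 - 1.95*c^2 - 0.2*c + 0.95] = -24.18*c - 3.9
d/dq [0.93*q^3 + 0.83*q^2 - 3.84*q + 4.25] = 2.79*q^2 + 1.66*q - 3.84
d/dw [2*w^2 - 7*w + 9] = 4*w - 7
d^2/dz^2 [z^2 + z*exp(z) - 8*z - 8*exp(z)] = z*exp(z) - 6*exp(z) + 2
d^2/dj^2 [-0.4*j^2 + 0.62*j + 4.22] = -0.800000000000000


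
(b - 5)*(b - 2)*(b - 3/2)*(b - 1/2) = b^4 - 9*b^3 + 99*b^2/4 - 101*b/4 + 15/2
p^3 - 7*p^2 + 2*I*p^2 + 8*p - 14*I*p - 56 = (p - 7)*(p - 2*I)*(p + 4*I)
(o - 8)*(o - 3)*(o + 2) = o^3 - 9*o^2 + 2*o + 48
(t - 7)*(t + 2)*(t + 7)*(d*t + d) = d*t^4 + 3*d*t^3 - 47*d*t^2 - 147*d*t - 98*d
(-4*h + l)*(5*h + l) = -20*h^2 + h*l + l^2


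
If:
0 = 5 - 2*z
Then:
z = 5/2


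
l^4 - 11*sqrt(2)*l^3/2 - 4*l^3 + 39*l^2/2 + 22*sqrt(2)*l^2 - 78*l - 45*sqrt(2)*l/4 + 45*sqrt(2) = (l - 4)*(l - 5*sqrt(2)/2)*(l - 3*sqrt(2)/2)^2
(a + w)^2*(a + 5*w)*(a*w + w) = a^4*w + 7*a^3*w^2 + a^3*w + 11*a^2*w^3 + 7*a^2*w^2 + 5*a*w^4 + 11*a*w^3 + 5*w^4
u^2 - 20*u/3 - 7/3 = (u - 7)*(u + 1/3)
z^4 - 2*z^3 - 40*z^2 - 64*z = z*(z - 8)*(z + 2)*(z + 4)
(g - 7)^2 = g^2 - 14*g + 49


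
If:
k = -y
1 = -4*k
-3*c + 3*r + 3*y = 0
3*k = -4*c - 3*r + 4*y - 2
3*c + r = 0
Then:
No Solution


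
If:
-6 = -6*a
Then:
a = 1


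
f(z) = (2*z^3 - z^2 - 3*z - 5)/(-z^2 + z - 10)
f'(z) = (2*z - 1)*(2*z^3 - z^2 - 3*z - 5)/(-z^2 + z - 10)^2 + (6*z^2 - 2*z - 3)/(-z^2 + z - 10)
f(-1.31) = 0.56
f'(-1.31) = -0.61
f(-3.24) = 3.11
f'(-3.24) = -1.82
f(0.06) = 0.52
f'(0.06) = 0.36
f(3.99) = -4.29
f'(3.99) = -2.49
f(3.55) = -3.21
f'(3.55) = -2.41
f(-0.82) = 0.38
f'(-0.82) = -0.15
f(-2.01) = 1.20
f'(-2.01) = -1.20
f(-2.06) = 1.26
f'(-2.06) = -1.23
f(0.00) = 0.50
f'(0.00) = 0.35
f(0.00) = 0.50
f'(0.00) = 0.35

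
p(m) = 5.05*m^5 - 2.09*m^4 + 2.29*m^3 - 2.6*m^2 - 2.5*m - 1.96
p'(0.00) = -2.50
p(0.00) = -1.96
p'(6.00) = 31131.86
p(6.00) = 36944.24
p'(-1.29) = 103.51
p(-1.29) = -31.81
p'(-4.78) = 14274.11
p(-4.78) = -13992.35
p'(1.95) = 316.58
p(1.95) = 112.42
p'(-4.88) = 15477.95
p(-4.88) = -15479.35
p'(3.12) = 2186.90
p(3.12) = 1329.45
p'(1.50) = 104.77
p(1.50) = 23.94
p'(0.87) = 7.14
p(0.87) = -3.28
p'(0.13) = -3.07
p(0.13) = -2.32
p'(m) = 25.25*m^4 - 8.36*m^3 + 6.87*m^2 - 5.2*m - 2.5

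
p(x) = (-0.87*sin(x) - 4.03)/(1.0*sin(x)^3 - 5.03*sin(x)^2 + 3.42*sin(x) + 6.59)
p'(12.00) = 2.70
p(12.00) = -1.13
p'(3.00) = -0.05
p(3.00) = -0.60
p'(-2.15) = -174.48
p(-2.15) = 8.66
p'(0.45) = -0.14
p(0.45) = -0.61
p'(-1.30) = 2.74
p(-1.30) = 1.41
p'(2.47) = 0.22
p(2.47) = -0.65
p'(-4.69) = 0.01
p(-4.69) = -0.82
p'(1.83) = 0.15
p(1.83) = -0.80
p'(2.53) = 0.20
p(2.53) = -0.64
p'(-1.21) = 5.40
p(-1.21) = 1.76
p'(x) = (-0.87*sin(x) - 4.03)*(-3.0*sin(x)^2*cos(x) + 10.06*sin(x)*cos(x) - 3.42*cos(x))/(1.0*sin(x)^3 - 5.03*sin(x)^2 + 3.42*sin(x) + 6.59)^2 - 0.87*cos(x)/(1.0*sin(x)^3 - 5.03*sin(x)^2 + 3.42*sin(x) + 6.59) = (1.74*sin(x)^3 + 7.7139*sin(x)^2 - 40.5418*sin(x) + 8.0493)*cos(x)/(1.0*sin(x)^6 - 10.06*sin(x)^5 + 32.1409*sin(x)^4 - 21.2252*sin(x)^3 - 54.599*sin(x)^2 + 45.0756*sin(x) + 43.4281)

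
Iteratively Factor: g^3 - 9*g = (g - 3)*(g^2 + 3*g) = g*(g - 3)*(g + 3)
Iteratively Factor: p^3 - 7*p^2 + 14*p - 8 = (p - 4)*(p^2 - 3*p + 2) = (p - 4)*(p - 2)*(p - 1)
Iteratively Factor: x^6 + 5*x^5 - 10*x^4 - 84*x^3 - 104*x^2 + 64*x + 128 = (x + 2)*(x^5 + 3*x^4 - 16*x^3 - 52*x^2 + 64) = (x + 2)*(x + 4)*(x^4 - x^3 - 12*x^2 - 4*x + 16) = (x + 2)^2*(x + 4)*(x^3 - 3*x^2 - 6*x + 8) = (x - 4)*(x + 2)^2*(x + 4)*(x^2 + x - 2) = (x - 4)*(x - 1)*(x + 2)^2*(x + 4)*(x + 2)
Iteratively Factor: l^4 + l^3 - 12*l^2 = (l)*(l^3 + l^2 - 12*l) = l*(l - 3)*(l^2 + 4*l) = l*(l - 3)*(l + 4)*(l)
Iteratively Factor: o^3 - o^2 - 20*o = (o + 4)*(o^2 - 5*o) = o*(o + 4)*(o - 5)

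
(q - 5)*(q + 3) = q^2 - 2*q - 15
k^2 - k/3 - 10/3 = (k - 2)*(k + 5/3)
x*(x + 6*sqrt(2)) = x^2 + 6*sqrt(2)*x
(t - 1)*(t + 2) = t^2 + t - 2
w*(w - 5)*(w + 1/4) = w^3 - 19*w^2/4 - 5*w/4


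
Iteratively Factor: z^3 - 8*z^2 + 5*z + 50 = (z + 2)*(z^2 - 10*z + 25) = (z - 5)*(z + 2)*(z - 5)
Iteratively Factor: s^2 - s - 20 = (s - 5)*(s + 4)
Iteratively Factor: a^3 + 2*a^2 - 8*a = (a - 2)*(a^2 + 4*a) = (a - 2)*(a + 4)*(a)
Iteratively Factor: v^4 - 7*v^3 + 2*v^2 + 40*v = (v - 5)*(v^3 - 2*v^2 - 8*v) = (v - 5)*(v + 2)*(v^2 - 4*v) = v*(v - 5)*(v + 2)*(v - 4)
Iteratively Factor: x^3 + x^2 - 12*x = (x + 4)*(x^2 - 3*x) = (x - 3)*(x + 4)*(x)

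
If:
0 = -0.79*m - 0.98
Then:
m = -1.24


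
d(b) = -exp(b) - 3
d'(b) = -exp(b)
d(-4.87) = -3.01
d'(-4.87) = -0.01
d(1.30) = -6.67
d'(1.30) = -3.67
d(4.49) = -92.12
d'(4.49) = -89.12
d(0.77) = -5.16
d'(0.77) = -2.16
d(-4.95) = -3.01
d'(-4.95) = -0.01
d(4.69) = -111.85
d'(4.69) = -108.85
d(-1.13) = -3.32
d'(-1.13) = -0.32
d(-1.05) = -3.35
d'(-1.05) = -0.35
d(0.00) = -4.00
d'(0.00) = -1.00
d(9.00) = -8106.08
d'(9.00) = -8103.08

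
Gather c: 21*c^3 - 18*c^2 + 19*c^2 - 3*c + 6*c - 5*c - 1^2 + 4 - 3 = 21*c^3 + c^2 - 2*c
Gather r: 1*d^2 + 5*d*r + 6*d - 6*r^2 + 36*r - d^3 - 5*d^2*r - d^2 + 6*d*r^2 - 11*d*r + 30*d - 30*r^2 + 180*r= -d^3 + 36*d + r^2*(6*d - 36) + r*(-5*d^2 - 6*d + 216)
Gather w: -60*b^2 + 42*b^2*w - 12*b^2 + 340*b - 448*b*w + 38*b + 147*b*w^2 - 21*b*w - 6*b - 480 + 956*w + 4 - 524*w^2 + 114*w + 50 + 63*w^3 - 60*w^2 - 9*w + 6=-72*b^2 + 372*b + 63*w^3 + w^2*(147*b - 584) + w*(42*b^2 - 469*b + 1061) - 420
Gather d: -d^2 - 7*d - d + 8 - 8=-d^2 - 8*d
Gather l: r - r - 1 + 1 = 0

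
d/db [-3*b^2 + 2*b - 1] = 2 - 6*b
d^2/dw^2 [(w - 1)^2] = 2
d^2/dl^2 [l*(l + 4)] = 2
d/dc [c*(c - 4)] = 2*c - 4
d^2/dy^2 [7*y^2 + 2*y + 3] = 14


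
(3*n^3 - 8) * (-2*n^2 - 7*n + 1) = -6*n^5 - 21*n^4 + 3*n^3 + 16*n^2 + 56*n - 8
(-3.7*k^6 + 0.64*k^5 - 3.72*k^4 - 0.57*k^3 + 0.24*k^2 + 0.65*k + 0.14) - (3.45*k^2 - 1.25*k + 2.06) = -3.7*k^6 + 0.64*k^5 - 3.72*k^4 - 0.57*k^3 - 3.21*k^2 + 1.9*k - 1.92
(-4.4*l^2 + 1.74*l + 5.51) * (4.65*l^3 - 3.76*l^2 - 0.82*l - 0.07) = -20.46*l^5 + 24.635*l^4 + 22.6871*l^3 - 21.8364*l^2 - 4.64*l - 0.3857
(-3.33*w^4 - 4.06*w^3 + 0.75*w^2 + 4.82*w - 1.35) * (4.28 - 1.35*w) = 4.4955*w^5 - 8.7714*w^4 - 18.3893*w^3 - 3.297*w^2 + 22.4521*w - 5.778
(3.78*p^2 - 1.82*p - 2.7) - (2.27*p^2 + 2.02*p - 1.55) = 1.51*p^2 - 3.84*p - 1.15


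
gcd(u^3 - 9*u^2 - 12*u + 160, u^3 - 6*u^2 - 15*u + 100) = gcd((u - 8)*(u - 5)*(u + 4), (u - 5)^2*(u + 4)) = u^2 - u - 20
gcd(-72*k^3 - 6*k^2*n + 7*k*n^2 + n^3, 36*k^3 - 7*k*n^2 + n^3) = 3*k - n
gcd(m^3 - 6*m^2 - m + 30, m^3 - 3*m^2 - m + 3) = m - 3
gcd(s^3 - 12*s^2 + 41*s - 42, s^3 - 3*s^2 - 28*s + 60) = s - 2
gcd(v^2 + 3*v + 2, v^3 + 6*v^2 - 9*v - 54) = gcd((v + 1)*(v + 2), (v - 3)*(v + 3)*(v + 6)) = 1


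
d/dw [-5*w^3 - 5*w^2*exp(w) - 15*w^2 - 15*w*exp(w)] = -5*w^2*exp(w) - 15*w^2 - 25*w*exp(w) - 30*w - 15*exp(w)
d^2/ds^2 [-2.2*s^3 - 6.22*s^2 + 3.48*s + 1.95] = -13.2*s - 12.44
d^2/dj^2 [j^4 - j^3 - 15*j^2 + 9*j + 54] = 12*j^2 - 6*j - 30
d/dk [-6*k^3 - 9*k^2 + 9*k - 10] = -18*k^2 - 18*k + 9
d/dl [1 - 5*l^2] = -10*l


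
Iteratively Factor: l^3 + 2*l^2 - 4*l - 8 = (l + 2)*(l^2 - 4) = (l + 2)^2*(l - 2)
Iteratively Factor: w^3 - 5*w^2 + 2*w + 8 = (w + 1)*(w^2 - 6*w + 8) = (w - 4)*(w + 1)*(w - 2)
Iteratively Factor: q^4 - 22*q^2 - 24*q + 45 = (q - 1)*(q^3 + q^2 - 21*q - 45) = (q - 1)*(q + 3)*(q^2 - 2*q - 15) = (q - 5)*(q - 1)*(q + 3)*(q + 3)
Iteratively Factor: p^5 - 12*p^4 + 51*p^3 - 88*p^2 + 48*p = (p - 3)*(p^4 - 9*p^3 + 24*p^2 - 16*p) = (p - 4)*(p - 3)*(p^3 - 5*p^2 + 4*p) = (p - 4)*(p - 3)*(p - 1)*(p^2 - 4*p) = (p - 4)^2*(p - 3)*(p - 1)*(p)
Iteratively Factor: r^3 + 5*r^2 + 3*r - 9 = (r - 1)*(r^2 + 6*r + 9) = (r - 1)*(r + 3)*(r + 3)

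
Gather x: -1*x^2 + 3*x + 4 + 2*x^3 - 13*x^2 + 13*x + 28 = 2*x^3 - 14*x^2 + 16*x + 32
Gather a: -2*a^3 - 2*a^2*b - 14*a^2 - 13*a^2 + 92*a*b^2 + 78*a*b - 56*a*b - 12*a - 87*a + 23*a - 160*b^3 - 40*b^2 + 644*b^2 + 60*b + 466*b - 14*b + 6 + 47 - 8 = -2*a^3 + a^2*(-2*b - 27) + a*(92*b^2 + 22*b - 76) - 160*b^3 + 604*b^2 + 512*b + 45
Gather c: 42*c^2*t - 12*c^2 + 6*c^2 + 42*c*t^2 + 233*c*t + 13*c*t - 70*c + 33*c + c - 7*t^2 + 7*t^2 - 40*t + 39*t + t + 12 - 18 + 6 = c^2*(42*t - 6) + c*(42*t^2 + 246*t - 36)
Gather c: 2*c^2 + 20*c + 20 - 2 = 2*c^2 + 20*c + 18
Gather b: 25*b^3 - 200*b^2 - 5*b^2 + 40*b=25*b^3 - 205*b^2 + 40*b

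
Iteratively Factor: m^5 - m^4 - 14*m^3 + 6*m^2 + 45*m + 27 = (m - 3)*(m^4 + 2*m^3 - 8*m^2 - 18*m - 9) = (m - 3)^2*(m^3 + 5*m^2 + 7*m + 3) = (m - 3)^2*(m + 1)*(m^2 + 4*m + 3) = (m - 3)^2*(m + 1)*(m + 3)*(m + 1)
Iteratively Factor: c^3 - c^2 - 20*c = (c - 5)*(c^2 + 4*c) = (c - 5)*(c + 4)*(c)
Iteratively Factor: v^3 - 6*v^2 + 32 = (v - 4)*(v^2 - 2*v - 8) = (v - 4)^2*(v + 2)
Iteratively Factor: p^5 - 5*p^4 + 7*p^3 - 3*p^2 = (p)*(p^4 - 5*p^3 + 7*p^2 - 3*p) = p^2*(p^3 - 5*p^2 + 7*p - 3) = p^2*(p - 1)*(p^2 - 4*p + 3) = p^2*(p - 3)*(p - 1)*(p - 1)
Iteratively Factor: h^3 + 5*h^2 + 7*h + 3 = (h + 1)*(h^2 + 4*h + 3) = (h + 1)^2*(h + 3)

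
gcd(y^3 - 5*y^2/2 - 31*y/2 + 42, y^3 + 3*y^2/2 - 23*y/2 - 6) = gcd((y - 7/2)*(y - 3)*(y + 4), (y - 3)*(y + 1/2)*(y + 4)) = y^2 + y - 12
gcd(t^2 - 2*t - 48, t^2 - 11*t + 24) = t - 8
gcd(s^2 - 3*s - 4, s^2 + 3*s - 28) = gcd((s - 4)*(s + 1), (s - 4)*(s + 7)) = s - 4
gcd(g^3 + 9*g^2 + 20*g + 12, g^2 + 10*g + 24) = g + 6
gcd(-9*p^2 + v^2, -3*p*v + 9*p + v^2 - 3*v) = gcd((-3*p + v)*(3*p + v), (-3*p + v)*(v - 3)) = 3*p - v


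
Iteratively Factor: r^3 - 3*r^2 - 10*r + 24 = (r + 3)*(r^2 - 6*r + 8) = (r - 4)*(r + 3)*(r - 2)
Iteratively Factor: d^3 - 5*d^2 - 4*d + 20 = (d + 2)*(d^2 - 7*d + 10) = (d - 2)*(d + 2)*(d - 5)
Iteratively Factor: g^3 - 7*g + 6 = (g - 2)*(g^2 + 2*g - 3) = (g - 2)*(g - 1)*(g + 3)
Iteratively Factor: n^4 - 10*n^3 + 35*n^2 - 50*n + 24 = (n - 4)*(n^3 - 6*n^2 + 11*n - 6) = (n - 4)*(n - 3)*(n^2 - 3*n + 2) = (n - 4)*(n - 3)*(n - 1)*(n - 2)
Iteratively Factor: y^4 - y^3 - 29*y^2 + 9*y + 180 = (y - 5)*(y^3 + 4*y^2 - 9*y - 36) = (y - 5)*(y + 4)*(y^2 - 9) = (y - 5)*(y - 3)*(y + 4)*(y + 3)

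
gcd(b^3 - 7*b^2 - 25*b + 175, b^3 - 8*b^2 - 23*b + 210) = b^2 - 2*b - 35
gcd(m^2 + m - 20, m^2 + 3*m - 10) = m + 5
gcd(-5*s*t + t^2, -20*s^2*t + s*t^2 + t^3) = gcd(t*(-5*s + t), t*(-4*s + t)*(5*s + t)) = t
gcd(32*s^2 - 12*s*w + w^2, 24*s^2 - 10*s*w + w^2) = 4*s - w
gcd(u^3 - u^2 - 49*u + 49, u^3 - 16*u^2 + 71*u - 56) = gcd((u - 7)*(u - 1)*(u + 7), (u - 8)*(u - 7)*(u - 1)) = u^2 - 8*u + 7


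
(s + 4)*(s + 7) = s^2 + 11*s + 28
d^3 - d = d*(d - 1)*(d + 1)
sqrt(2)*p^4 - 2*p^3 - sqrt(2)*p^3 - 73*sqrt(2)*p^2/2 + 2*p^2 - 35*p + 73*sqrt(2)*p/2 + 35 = (p - 1)*(p - 5*sqrt(2))*(p + 7*sqrt(2)/2)*(sqrt(2)*p + 1)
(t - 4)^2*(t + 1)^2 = t^4 - 6*t^3 + t^2 + 24*t + 16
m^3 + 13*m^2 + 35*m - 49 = (m - 1)*(m + 7)^2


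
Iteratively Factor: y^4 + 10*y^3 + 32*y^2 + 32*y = (y + 4)*(y^3 + 6*y^2 + 8*y) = y*(y + 4)*(y^2 + 6*y + 8) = y*(y + 4)^2*(y + 2)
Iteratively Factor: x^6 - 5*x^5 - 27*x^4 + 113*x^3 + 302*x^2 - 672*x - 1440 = (x + 3)*(x^5 - 8*x^4 - 3*x^3 + 122*x^2 - 64*x - 480) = (x - 4)*(x + 3)*(x^4 - 4*x^3 - 19*x^2 + 46*x + 120) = (x - 4)*(x + 2)*(x + 3)*(x^3 - 6*x^2 - 7*x + 60) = (x - 4)*(x + 2)*(x + 3)^2*(x^2 - 9*x + 20) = (x - 5)*(x - 4)*(x + 2)*(x + 3)^2*(x - 4)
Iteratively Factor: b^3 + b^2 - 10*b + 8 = (b + 4)*(b^2 - 3*b + 2) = (b - 1)*(b + 4)*(b - 2)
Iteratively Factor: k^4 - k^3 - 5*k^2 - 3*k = (k + 1)*(k^3 - 2*k^2 - 3*k) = (k + 1)^2*(k^2 - 3*k) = k*(k + 1)^2*(k - 3)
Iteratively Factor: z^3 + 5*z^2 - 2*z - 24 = (z + 3)*(z^2 + 2*z - 8) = (z + 3)*(z + 4)*(z - 2)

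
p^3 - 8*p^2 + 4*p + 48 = (p - 6)*(p - 4)*(p + 2)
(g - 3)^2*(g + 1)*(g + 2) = g^4 - 3*g^3 - 7*g^2 + 15*g + 18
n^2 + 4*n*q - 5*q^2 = (n - q)*(n + 5*q)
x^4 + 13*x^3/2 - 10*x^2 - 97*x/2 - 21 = (x - 3)*(x + 1/2)*(x + 2)*(x + 7)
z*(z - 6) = z^2 - 6*z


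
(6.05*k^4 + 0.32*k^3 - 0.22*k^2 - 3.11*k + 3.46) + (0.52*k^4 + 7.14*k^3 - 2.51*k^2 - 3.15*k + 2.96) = 6.57*k^4 + 7.46*k^3 - 2.73*k^2 - 6.26*k + 6.42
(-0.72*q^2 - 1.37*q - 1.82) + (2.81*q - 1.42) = -0.72*q^2 + 1.44*q - 3.24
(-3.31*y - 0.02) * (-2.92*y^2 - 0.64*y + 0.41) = 9.6652*y^3 + 2.1768*y^2 - 1.3443*y - 0.0082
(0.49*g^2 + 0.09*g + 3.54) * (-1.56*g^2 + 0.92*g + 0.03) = -0.7644*g^4 + 0.3104*g^3 - 5.4249*g^2 + 3.2595*g + 0.1062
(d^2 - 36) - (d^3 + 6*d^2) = -d^3 - 5*d^2 - 36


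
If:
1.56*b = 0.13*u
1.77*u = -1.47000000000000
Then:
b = -0.07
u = -0.83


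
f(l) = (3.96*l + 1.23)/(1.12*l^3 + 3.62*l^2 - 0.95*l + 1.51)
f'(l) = (3.96*l + 1.23)*(-3.36*l^2 - 7.24*l + 0.95)/(1.12*l^3 + 3.62*l^2 - 0.95*l + 1.51)^2 + 3.96/(1.12*l^3 + 3.62*l^2 - 0.95*l + 1.51) = (-8.8704*l^3 - 18.468*l^2 - 8.9052*l + 7.1481)/(1.2544*l^6 + 8.1088*l^5 + 10.9764*l^4 - 3.4956*l^3 + 11.8349*l^2 - 2.869*l + 2.2801)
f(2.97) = 0.22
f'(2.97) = -0.12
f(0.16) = 1.28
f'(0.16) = 2.46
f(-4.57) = 0.66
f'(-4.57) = 0.79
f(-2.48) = -0.95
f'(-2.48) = 0.62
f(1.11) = 0.87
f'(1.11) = -0.91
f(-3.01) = -1.61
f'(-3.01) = 2.47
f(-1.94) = -0.73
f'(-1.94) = 0.25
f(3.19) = 0.19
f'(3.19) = -0.10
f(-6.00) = 0.22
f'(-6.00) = 0.12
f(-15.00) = 0.02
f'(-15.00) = 0.00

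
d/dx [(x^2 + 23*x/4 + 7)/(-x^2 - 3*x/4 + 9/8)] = 10*(32*x^2 + 104*x + 75)/(64*x^4 + 96*x^3 - 108*x^2 - 108*x + 81)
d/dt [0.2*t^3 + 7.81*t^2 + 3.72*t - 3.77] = 0.6*t^2 + 15.62*t + 3.72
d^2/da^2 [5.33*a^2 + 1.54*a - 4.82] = 10.6600000000000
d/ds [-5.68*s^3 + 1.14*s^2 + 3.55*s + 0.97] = -17.04*s^2 + 2.28*s + 3.55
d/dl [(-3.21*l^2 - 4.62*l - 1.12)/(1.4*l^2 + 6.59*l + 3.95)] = (-14.6859*l^2 - 22.223*l - 10.8682)/(1.96*l^4 + 18.452*l^3 + 54.4881*l^2 + 52.061*l + 15.6025)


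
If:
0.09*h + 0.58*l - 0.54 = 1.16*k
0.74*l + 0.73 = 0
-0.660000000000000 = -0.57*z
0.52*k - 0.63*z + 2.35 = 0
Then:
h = -27.81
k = -3.12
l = -0.99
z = 1.16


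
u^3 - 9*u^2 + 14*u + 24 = (u - 6)*(u - 4)*(u + 1)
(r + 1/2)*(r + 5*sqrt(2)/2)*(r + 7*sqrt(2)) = r^3 + r^2/2 + 19*sqrt(2)*r^2/2 + 19*sqrt(2)*r/4 + 35*r + 35/2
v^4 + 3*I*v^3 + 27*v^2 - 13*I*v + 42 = (v - 3*I)*(v - 2*I)*(v + I)*(v + 7*I)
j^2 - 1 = (j - 1)*(j + 1)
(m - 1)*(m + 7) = m^2 + 6*m - 7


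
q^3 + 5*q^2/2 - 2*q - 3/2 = (q - 1)*(q + 1/2)*(q + 3)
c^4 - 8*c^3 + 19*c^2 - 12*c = c*(c - 4)*(c - 3)*(c - 1)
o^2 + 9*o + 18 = (o + 3)*(o + 6)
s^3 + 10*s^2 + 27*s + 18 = (s + 1)*(s + 3)*(s + 6)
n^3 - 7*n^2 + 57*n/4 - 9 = (n - 4)*(n - 3/2)^2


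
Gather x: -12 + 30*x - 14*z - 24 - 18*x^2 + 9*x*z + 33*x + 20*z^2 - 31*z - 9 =-18*x^2 + x*(9*z + 63) + 20*z^2 - 45*z - 45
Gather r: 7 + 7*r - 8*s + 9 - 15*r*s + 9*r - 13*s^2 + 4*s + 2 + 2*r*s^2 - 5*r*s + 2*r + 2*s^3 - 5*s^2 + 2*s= r*(2*s^2 - 20*s + 18) + 2*s^3 - 18*s^2 - 2*s + 18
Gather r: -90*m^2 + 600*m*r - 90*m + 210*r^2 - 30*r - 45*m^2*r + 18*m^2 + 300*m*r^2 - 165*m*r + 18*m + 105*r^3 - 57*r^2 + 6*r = -72*m^2 - 72*m + 105*r^3 + r^2*(300*m + 153) + r*(-45*m^2 + 435*m - 24)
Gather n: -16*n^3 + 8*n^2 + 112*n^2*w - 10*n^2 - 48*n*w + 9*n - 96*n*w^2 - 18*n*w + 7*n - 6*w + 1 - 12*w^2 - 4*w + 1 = -16*n^3 + n^2*(112*w - 2) + n*(-96*w^2 - 66*w + 16) - 12*w^2 - 10*w + 2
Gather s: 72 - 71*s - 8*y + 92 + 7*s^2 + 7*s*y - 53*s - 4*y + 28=7*s^2 + s*(7*y - 124) - 12*y + 192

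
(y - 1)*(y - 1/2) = y^2 - 3*y/2 + 1/2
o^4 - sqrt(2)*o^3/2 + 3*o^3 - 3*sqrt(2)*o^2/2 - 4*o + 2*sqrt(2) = (o - 1)*(o + 2)^2*(o - sqrt(2)/2)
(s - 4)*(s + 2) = s^2 - 2*s - 8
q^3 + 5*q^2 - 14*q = q*(q - 2)*(q + 7)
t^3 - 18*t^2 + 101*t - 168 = (t - 8)*(t - 7)*(t - 3)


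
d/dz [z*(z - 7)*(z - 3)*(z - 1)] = 4*z^3 - 33*z^2 + 62*z - 21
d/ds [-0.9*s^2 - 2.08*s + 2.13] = -1.8*s - 2.08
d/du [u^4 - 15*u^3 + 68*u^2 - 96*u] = 4*u^3 - 45*u^2 + 136*u - 96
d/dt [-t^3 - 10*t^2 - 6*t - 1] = -3*t^2 - 20*t - 6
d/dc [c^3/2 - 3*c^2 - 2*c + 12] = 3*c^2/2 - 6*c - 2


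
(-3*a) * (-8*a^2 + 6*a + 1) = 24*a^3 - 18*a^2 - 3*a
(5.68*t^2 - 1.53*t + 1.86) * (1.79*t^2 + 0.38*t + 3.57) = 10.1672*t^4 - 0.5803*t^3 + 23.0256*t^2 - 4.7553*t + 6.6402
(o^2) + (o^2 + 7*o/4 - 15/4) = 2*o^2 + 7*o/4 - 15/4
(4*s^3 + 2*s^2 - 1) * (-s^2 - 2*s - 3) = -4*s^5 - 10*s^4 - 16*s^3 - 5*s^2 + 2*s + 3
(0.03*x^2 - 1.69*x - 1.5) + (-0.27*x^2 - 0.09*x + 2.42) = -0.24*x^2 - 1.78*x + 0.92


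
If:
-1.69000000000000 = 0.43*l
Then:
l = -3.93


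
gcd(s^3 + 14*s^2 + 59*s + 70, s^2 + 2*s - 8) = 1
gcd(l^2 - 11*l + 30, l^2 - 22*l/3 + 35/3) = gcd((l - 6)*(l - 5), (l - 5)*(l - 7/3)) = l - 5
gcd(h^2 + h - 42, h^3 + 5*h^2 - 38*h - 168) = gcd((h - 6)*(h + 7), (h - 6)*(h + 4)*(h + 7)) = h^2 + h - 42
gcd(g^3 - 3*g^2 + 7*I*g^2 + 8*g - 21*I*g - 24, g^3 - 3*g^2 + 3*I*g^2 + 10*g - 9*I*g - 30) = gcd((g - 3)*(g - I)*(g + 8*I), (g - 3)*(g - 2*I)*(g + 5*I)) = g - 3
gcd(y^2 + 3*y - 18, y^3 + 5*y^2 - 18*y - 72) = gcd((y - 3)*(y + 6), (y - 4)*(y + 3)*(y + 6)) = y + 6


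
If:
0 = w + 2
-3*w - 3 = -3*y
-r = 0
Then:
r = 0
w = -2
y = -1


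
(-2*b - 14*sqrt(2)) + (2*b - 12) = -14*sqrt(2) - 12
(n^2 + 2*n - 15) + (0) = n^2 + 2*n - 15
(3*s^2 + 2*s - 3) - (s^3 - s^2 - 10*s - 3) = -s^3 + 4*s^2 + 12*s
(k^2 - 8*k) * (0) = 0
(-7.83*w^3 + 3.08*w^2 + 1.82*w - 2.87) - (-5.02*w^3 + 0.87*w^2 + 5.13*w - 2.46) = -2.81*w^3 + 2.21*w^2 - 3.31*w - 0.41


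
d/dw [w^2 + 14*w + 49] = 2*w + 14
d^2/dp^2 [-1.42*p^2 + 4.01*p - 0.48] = -2.84000000000000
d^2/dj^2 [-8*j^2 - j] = -16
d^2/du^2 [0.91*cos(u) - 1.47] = -0.91*cos(u)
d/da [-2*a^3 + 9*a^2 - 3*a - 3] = -6*a^2 + 18*a - 3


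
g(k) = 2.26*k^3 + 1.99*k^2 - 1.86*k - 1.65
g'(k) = 6.78*k^2 + 3.98*k - 1.86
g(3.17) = 84.44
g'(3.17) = 78.89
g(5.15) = 350.25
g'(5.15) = 198.46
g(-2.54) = -21.12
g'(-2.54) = 31.77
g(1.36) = 5.19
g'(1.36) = 16.09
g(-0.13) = -1.38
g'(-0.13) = -2.26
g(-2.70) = -26.60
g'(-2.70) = 36.82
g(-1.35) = -1.07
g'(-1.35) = 5.12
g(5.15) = 350.25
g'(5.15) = 198.46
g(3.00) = 71.70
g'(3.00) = 71.10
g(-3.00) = -39.18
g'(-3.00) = 47.22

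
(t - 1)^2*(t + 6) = t^3 + 4*t^2 - 11*t + 6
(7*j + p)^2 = 49*j^2 + 14*j*p + p^2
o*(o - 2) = o^2 - 2*o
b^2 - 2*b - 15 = (b - 5)*(b + 3)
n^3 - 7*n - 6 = (n - 3)*(n + 1)*(n + 2)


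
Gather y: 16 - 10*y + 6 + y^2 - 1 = y^2 - 10*y + 21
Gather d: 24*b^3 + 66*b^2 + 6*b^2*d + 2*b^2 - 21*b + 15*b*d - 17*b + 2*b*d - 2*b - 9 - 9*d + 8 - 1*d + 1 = 24*b^3 + 68*b^2 - 40*b + d*(6*b^2 + 17*b - 10)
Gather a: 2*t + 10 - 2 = 2*t + 8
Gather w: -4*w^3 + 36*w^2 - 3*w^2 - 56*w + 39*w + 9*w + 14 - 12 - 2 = -4*w^3 + 33*w^2 - 8*w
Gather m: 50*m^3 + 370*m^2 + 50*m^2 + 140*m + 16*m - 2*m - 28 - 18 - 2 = 50*m^3 + 420*m^2 + 154*m - 48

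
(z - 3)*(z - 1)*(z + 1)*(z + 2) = z^4 - z^3 - 7*z^2 + z + 6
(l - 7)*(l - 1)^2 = l^3 - 9*l^2 + 15*l - 7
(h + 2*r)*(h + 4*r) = h^2 + 6*h*r + 8*r^2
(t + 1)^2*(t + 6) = t^3 + 8*t^2 + 13*t + 6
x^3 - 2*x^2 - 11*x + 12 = (x - 4)*(x - 1)*(x + 3)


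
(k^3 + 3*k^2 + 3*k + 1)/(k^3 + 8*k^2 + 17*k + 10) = (k^2 + 2*k + 1)/(k^2 + 7*k + 10)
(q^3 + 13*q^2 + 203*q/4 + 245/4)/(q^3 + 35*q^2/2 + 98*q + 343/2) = (q + 5/2)/(q + 7)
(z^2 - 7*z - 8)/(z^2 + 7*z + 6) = (z - 8)/(z + 6)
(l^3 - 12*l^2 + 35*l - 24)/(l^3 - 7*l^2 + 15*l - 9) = (l - 8)/(l - 3)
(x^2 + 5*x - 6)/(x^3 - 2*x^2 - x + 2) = (x + 6)/(x^2 - x - 2)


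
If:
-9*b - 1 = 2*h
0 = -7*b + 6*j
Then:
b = 6*j/7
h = -27*j/7 - 1/2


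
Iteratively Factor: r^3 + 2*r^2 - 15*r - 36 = (r + 3)*(r^2 - r - 12) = (r + 3)^2*(r - 4)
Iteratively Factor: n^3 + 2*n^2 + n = (n)*(n^2 + 2*n + 1) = n*(n + 1)*(n + 1)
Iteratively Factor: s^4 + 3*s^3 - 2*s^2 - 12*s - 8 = (s - 2)*(s^3 + 5*s^2 + 8*s + 4) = (s - 2)*(s + 2)*(s^2 + 3*s + 2) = (s - 2)*(s + 2)^2*(s + 1)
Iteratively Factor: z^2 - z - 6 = (z + 2)*(z - 3)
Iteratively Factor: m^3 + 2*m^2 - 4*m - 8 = (m + 2)*(m^2 - 4) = (m - 2)*(m + 2)*(m + 2)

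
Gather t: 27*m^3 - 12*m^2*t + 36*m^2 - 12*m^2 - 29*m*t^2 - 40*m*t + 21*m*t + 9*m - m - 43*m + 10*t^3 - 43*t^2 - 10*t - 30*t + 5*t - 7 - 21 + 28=27*m^3 + 24*m^2 - 35*m + 10*t^3 + t^2*(-29*m - 43) + t*(-12*m^2 - 19*m - 35)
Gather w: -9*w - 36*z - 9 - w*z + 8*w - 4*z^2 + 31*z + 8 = w*(-z - 1) - 4*z^2 - 5*z - 1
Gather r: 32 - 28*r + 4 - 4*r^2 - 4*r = -4*r^2 - 32*r + 36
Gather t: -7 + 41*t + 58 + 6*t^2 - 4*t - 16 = 6*t^2 + 37*t + 35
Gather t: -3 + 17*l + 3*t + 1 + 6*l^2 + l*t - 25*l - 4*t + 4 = 6*l^2 - 8*l + t*(l - 1) + 2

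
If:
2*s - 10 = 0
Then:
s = 5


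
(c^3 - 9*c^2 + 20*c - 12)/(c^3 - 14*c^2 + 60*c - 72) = (c - 1)/(c - 6)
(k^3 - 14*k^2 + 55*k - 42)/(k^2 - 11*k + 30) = (k^2 - 8*k + 7)/(k - 5)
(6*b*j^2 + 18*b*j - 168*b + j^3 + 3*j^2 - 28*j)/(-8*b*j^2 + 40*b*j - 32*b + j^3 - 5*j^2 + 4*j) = (-6*b*j - 42*b - j^2 - 7*j)/(8*b*j - 8*b - j^2 + j)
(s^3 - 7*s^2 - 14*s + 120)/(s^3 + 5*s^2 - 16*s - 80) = (s^2 - 11*s + 30)/(s^2 + s - 20)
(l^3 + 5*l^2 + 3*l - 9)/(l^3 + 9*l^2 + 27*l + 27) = (l - 1)/(l + 3)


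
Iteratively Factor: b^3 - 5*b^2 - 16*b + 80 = (b - 4)*(b^2 - b - 20) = (b - 5)*(b - 4)*(b + 4)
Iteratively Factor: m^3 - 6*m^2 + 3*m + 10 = (m + 1)*(m^2 - 7*m + 10) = (m - 5)*(m + 1)*(m - 2)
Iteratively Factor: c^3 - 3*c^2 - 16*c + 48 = (c - 3)*(c^2 - 16) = (c - 4)*(c - 3)*(c + 4)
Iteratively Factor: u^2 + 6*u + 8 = (u + 2)*(u + 4)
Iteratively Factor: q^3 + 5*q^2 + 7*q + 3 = (q + 1)*(q^2 + 4*q + 3) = (q + 1)^2*(q + 3)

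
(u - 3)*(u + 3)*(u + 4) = u^3 + 4*u^2 - 9*u - 36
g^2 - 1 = (g - 1)*(g + 1)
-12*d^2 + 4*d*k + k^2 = (-2*d + k)*(6*d + k)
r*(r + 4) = r^2 + 4*r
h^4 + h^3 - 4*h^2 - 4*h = h*(h - 2)*(h + 1)*(h + 2)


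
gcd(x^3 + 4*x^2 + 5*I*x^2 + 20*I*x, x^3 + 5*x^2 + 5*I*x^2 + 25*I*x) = x^2 + 5*I*x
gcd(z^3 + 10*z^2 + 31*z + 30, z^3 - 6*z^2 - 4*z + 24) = z + 2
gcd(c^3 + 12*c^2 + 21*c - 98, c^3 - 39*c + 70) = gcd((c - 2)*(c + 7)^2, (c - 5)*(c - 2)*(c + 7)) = c^2 + 5*c - 14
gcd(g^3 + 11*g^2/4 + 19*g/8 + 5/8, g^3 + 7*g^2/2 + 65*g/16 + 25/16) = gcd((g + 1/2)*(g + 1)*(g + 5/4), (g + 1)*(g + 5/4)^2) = g^2 + 9*g/4 + 5/4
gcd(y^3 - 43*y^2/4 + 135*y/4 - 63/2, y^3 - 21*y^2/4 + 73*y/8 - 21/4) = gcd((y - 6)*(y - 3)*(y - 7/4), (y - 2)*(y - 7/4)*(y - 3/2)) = y - 7/4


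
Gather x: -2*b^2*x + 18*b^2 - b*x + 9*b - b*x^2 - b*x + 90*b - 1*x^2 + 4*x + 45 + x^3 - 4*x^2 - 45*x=18*b^2 + 99*b + x^3 + x^2*(-b - 5) + x*(-2*b^2 - 2*b - 41) + 45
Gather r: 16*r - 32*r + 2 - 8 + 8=2 - 16*r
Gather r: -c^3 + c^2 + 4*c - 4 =-c^3 + c^2 + 4*c - 4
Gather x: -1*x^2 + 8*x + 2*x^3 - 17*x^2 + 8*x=2*x^3 - 18*x^2 + 16*x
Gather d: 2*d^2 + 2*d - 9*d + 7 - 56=2*d^2 - 7*d - 49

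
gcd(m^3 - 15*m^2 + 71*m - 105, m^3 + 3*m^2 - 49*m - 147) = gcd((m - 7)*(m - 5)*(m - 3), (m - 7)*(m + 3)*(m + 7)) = m - 7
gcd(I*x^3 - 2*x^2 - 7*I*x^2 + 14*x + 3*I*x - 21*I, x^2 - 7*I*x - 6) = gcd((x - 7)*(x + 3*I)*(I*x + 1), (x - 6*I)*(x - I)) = x - I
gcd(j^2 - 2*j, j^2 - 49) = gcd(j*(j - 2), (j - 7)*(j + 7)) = 1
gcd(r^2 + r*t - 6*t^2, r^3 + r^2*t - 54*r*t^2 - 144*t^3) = r + 3*t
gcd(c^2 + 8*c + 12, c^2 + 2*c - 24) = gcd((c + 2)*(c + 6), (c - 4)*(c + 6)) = c + 6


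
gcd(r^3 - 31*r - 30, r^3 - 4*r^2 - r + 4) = r + 1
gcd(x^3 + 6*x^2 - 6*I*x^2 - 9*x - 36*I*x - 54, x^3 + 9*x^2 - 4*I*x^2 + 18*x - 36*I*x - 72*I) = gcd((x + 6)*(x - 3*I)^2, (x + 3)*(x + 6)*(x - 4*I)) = x + 6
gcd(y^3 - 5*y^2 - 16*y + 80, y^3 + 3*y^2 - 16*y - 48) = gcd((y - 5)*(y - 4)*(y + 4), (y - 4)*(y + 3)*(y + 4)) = y^2 - 16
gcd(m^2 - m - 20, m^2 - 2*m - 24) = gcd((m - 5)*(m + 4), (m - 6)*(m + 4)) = m + 4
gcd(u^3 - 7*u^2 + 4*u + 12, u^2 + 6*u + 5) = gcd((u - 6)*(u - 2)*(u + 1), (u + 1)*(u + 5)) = u + 1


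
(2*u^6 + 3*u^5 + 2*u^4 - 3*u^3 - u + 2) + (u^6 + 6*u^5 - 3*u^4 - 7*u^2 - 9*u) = 3*u^6 + 9*u^5 - u^4 - 3*u^3 - 7*u^2 - 10*u + 2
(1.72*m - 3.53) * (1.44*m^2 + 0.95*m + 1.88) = 2.4768*m^3 - 3.4492*m^2 - 0.1199*m - 6.6364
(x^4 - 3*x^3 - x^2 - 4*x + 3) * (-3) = -3*x^4 + 9*x^3 + 3*x^2 + 12*x - 9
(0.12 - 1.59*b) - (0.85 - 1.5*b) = -0.0900000000000001*b - 0.73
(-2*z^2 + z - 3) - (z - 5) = 2 - 2*z^2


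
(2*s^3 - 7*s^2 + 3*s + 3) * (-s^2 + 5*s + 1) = -2*s^5 + 17*s^4 - 36*s^3 + 5*s^2 + 18*s + 3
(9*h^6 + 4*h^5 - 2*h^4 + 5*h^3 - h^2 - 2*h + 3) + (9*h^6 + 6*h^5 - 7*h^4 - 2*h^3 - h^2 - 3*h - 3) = 18*h^6 + 10*h^5 - 9*h^4 + 3*h^3 - 2*h^2 - 5*h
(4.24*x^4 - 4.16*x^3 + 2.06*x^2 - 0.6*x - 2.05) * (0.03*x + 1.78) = 0.1272*x^5 + 7.4224*x^4 - 7.343*x^3 + 3.6488*x^2 - 1.1295*x - 3.649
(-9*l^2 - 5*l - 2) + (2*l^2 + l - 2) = -7*l^2 - 4*l - 4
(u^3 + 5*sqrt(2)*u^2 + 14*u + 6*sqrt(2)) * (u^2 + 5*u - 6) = u^5 + 5*u^4 + 5*sqrt(2)*u^4 + 8*u^3 + 25*sqrt(2)*u^3 - 24*sqrt(2)*u^2 + 70*u^2 - 84*u + 30*sqrt(2)*u - 36*sqrt(2)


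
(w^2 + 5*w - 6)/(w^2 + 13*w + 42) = (w - 1)/(w + 7)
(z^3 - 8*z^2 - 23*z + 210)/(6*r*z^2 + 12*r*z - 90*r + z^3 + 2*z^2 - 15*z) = (z^2 - 13*z + 42)/(6*r*z - 18*r + z^2 - 3*z)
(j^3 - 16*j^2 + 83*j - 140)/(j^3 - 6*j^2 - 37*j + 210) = (j - 4)/(j + 6)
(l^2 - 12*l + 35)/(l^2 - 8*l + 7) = (l - 5)/(l - 1)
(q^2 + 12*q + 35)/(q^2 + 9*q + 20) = (q + 7)/(q + 4)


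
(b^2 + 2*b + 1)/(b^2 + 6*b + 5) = (b + 1)/(b + 5)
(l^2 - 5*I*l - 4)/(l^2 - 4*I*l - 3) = (l - 4*I)/(l - 3*I)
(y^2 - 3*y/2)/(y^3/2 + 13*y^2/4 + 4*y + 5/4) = 2*y*(2*y - 3)/(2*y^3 + 13*y^2 + 16*y + 5)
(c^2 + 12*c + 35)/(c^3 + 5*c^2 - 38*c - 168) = (c + 5)/(c^2 - 2*c - 24)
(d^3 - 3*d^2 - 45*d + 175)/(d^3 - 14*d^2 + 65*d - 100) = (d + 7)/(d - 4)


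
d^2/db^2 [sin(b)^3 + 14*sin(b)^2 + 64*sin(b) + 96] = -9*sin(b)^3 - 56*sin(b)^2 - 58*sin(b) + 28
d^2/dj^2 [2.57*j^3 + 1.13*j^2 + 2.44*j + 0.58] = 15.42*j + 2.26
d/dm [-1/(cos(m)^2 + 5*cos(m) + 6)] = -(2*cos(m) + 5)*sin(m)/(cos(m)^2 + 5*cos(m) + 6)^2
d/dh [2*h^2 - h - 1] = 4*h - 1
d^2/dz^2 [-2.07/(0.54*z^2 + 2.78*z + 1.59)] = (1.207224*z^2 + 6.214968*z - 2.07*(1.08*z + 2.78)*(2.16*z + 5.56) + 3.554604)/(0.54*z^2 + 2.78*z + 1.59)^3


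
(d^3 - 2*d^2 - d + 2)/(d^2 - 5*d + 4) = (d^2 - d - 2)/(d - 4)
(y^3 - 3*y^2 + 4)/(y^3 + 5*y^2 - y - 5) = (y^2 - 4*y + 4)/(y^2 + 4*y - 5)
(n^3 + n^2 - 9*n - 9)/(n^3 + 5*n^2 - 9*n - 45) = (n + 1)/(n + 5)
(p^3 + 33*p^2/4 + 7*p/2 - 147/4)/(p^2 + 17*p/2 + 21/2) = (4*p^2 + 5*p - 21)/(2*(2*p + 3))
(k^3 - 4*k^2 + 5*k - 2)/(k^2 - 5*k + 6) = (k^2 - 2*k + 1)/(k - 3)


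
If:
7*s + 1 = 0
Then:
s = -1/7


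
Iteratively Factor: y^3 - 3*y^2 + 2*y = (y - 1)*(y^2 - 2*y) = y*(y - 1)*(y - 2)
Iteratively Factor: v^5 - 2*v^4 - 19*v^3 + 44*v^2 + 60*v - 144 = (v - 2)*(v^4 - 19*v^2 + 6*v + 72) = (v - 3)*(v - 2)*(v^3 + 3*v^2 - 10*v - 24) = (v - 3)^2*(v - 2)*(v^2 + 6*v + 8) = (v - 3)^2*(v - 2)*(v + 4)*(v + 2)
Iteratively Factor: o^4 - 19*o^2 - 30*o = (o)*(o^3 - 19*o - 30) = o*(o + 3)*(o^2 - 3*o - 10) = o*(o - 5)*(o + 3)*(o + 2)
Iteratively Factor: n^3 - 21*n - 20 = (n + 4)*(n^2 - 4*n - 5) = (n - 5)*(n + 4)*(n + 1)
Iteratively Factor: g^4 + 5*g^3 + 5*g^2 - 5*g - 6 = (g + 3)*(g^3 + 2*g^2 - g - 2) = (g - 1)*(g + 3)*(g^2 + 3*g + 2) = (g - 1)*(g + 1)*(g + 3)*(g + 2)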